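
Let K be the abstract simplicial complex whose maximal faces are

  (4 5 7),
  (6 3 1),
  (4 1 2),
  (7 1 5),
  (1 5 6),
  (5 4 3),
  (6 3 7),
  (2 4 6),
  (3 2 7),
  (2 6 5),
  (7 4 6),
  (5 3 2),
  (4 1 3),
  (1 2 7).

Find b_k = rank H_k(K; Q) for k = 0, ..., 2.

Take the total order 1 < 2 < 3 < 4 < 5 < 6 < 7 on the vertex set. Then K (dimension 2) consists of the simplices:

  0-simplices (7): [1], [2], [3], [4], [5], [6], [7]
  1-simplices (21): [1,2], [1,3], [1,4], [1,5], [1,6], [1,7], [2,3], [2,4], [2,5], [2,6], [2,7], [3,4], [3,5], [3,6], [3,7], [4,5], [4,6], [4,7], [5,6], [5,7], [6,7]
  2-simplices (14): [1,2,4], [1,2,7], [1,3,4], [1,3,6], [1,5,6], [1,5,7], [2,3,5], [2,3,7], [2,4,6], [2,5,6], [3,4,5], [3,6,7], [4,5,7], [4,6,7]

Hence C_0 ≅ Z^7, C_1 ≅ Z^21, C_2 ≅ Z^14.

∂_1: C_1 → C_0 is given by ∂[p,q] = [q] − [p]. For instance
  ∂[3,5] = [5] − [3].
This gives a 7×21 integer matrix of rank 6; reducing to Smith normal form yields diagonal entries (1,1,1,1,1,1).

∂_2: C_2 → C_1 acts by ∂[p,q,r] = [q,r] − [p,r] + [p,q]. For instance
  ∂[2,4,6] = [4,6] − [2,6] + [2,4],
  ∂[4,5,7] = [5,7] − [4,7] + [4,5].
The resulting 21×14 matrix has rank 13, and its Smith normal form has invariant factors (1,1,1,1,1,1,1,1,1,1,1,1,1).

Now H_k = ker ∂_k / im ∂_{k+1}, so:

  H_0: rank C_0 − rank ∂_1 = 7 − 6 = 1, and the invariant factors of ∂_1 are all 1, so H_0 = Z.
  H_1: rank ker ∂_1 − rank ∂_2 = (21 − 6) − 13 = 2, and the invariant factors of ∂_2 are all 1, so H_1 = Z^2.
  H_2: rank ker ∂_2 − rank ∂_3 = (14 − 13) − 0 = 1, and there is no ∂_3, so H_2 = Z.

Hence the Betti numbers are b_0 = 1, b_1 = 2, b_2 = 1.

b_0 = 1, b_1 = 2, b_2 = 1.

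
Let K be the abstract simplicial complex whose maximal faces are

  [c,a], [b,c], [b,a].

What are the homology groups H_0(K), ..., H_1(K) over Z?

H_0 ≅ Z,  H_1 ≅ Z.

Order the vertices as a < b < c. Listing each simplex with vertices in this order, K has dimension 1 with simplices:

  0-simplices (3): a, b, c
  1-simplices (3): ab, ac, bc

Hence C_0 ≅ Z^3, C_1 ≅ Z^3.

Boundary ∂_1: C_1 → C_0 is given by ∂[p,q] = [q] − [p]. For instance
  ∂ac = c − a.
The resulting 3×3 matrix has rank 2, and its Smith normal form has invariant factors (1,1).

Computing H_k = (kernel of ∂_k) / (image of ∂_{k+1}):

  H_0: rank C_0 − rank ∂_1 = 3 − 2 = 1, and the invariant factors of ∂_1 are all 1, so H_0 = Z.
  H_1: rank ker ∂_1 − rank ∂_2 = (3 − 2) − 0 = 1, and there is no ∂_2, so H_1 = Z.

As a check, the Euler characteristic is 3 − 3 = 0, which agrees with 1 − 1 = 0.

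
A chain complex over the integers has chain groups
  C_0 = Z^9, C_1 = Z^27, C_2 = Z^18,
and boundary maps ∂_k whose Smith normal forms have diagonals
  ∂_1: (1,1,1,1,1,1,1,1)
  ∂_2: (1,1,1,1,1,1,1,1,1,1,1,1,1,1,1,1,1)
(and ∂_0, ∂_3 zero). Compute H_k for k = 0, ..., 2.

H_0: b_0 = 9 − 0 − 8 = 1; torsion from ∂_1 factors > 1: none. So H_0 = Z.
H_1: b_1 = 27 − 8 − 17 = 2; torsion from ∂_2 factors > 1: none. So H_1 = Z^2.
H_2: b_2 = 18 − 17 − 0 = 1; torsion from ∂_3 factors > 1: none. So H_2 = Z.

H_0 = Z,  H_1 = Z^2,  H_2 = Z.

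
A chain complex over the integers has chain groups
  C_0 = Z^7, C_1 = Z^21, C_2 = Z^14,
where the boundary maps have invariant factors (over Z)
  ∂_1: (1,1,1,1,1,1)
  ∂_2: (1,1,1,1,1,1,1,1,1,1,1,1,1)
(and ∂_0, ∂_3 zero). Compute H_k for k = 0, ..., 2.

H_0: b_0 = 7 − 0 − 6 = 1; torsion from ∂_1 factors > 1: none. So H_0 = Z.
H_1: b_1 = 21 − 6 − 13 = 2; torsion from ∂_2 factors > 1: none. So H_1 = Z^2.
H_2: b_2 = 14 − 13 − 0 = 1; torsion from ∂_3 factors > 1: none. So H_2 = Z.

H_0 = Z,  H_1 = Z^2,  H_2 = Z.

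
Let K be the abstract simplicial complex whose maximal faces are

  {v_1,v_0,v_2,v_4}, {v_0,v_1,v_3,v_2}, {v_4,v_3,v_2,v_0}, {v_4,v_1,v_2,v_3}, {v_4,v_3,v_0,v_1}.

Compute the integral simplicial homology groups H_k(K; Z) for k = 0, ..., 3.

Fix the vertex order v_0 < v_1 < v_2 < v_3 < v_4 and write every simplex with vertices in increasing order. Then dim K = 3 and the simplices of K are:

  0-simplices (5): [v_0], [v_1], [v_2], [v_3], [v_4]
  1-simplices (10): [v_0,v_1], [v_0,v_2], [v_0,v_3], [v_0,v_4], [v_1,v_2], [v_1,v_3], [v_1,v_4], [v_2,v_3], [v_2,v_4], [v_3,v_4]
  2-simplices (10): [v_0,v_1,v_2], [v_0,v_1,v_3], [v_0,v_1,v_4], [v_0,v_2,v_3], [v_0,v_2,v_4], [v_0,v_3,v_4], [v_1,v_2,v_3], [v_1,v_2,v_4], [v_1,v_3,v_4], [v_2,v_3,v_4]
  3-simplices (5): [v_0,v_1,v_2,v_3], [v_0,v_1,v_2,v_4], [v_0,v_1,v_3,v_4], [v_0,v_2,v_3,v_4], [v_1,v_2,v_3,v_4]

giving chain groups C_0 ≅ Z^5, C_1 ≅ Z^10, C_2 ≅ Z^10, C_3 ≅ Z^5.

Boundary ∂_1: C_1 → C_0 is given by ∂[p,q] = [q] − [p]. For instance
  ∂[v_2,v_4] = [v_4] − [v_2].
The 5×10 boundary matrix has rank 4 and Smith normal form diag(1,1,1,1).

The boundary map ∂_2: C_2 → C_1 maps a triangle to the signed sum of its edges. For instance
  ∂[v_0,v_1,v_4] = [v_1,v_4] − [v_0,v_4] + [v_0,v_1],
  ∂[v_0,v_1,v_2] = [v_1,v_2] − [v_0,v_2] + [v_0,v_1].
As a 10×10 matrix over Z this has rank 6, with invariant factors (1,1,1,1,1,1).

∂_3: C_3 → C_2 sends each 3-simplex σ to the alternating sum Σ_i (−1)^i (σ with its i-th vertex removed). For instance
  ∂[v_0,v_1,v_2,v_4] = [v_1,v_2,v_4] − [v_0,v_2,v_4] + [v_0,v_1,v_4] − [v_0,v_1,v_2],
  ∂[v_0,v_1,v_2,v_3] = [v_1,v_2,v_3] − [v_0,v_2,v_3] + [v_0,v_1,v_3] − [v_0,v_1,v_2].
The resulting 10×5 matrix has rank 4, and its Smith normal form has invariant factors (1,1,1,1).

Computing H_k = (kernel of ∂_k) / (image of ∂_{k+1}):

  H_0: rank C_0 − rank ∂_1 = 5 − 4 = 1, and the invariant factors of ∂_1 are all 1, so H_0 ≅ Z.
  H_1: rank ker ∂_1 − rank ∂_2 = (10 − 4) − 6 = 0, and the invariant factors of ∂_2 are all 1, so H_1 ≅ 0.
  H_2: rank ker ∂_2 − rank ∂_3 = (10 − 6) − 4 = 0, and the invariant factors of ∂_3 are all 1, so H_2 ≅ 0.
  H_3: rank ker ∂_3 − rank ∂_4 = (5 − 4) − 0 = 1, and there is no ∂_4, so H_3 ≅ Z.

H_0 = Z,  H_1 = 0,  H_2 = 0,  H_3 = Z.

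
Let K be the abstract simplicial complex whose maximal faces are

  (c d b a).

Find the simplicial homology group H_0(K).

We work with the vertex ordering a < b < c < d. The simplices of K, each written with vertices in increasing order, are:

  0-simplices (4): a, b, c, d
  1-simplices (6): ab, ac, ad, bc, bd, cd
  2-simplices (4): abc, abd, acd, bcd
  3-simplices (1): abcd

Hence C_0 ≅ Z^4, C_1 ≅ Z^6, C_2 ≅ Z^4, C_3 ≅ Z^1.

The boundary map ∂_1: C_1 → C_0 maps an edge to its endpoints' difference, ∂[p,q] = q − p.
This gives a 4×6 integer matrix of rank 3; reducing to Smith normal form yields diagonal entries (1,1,1).

Boundary ∂_2: C_2 → C_1 maps a triangle to the signed sum of its edges. For instance
  ∂acd = cd − ad + ac,
  ∂abd = bd − ad + ab.
This gives a 6×4 integer matrix of rank 3; reducing to Smith normal form yields diagonal entries (1,1,1).

∂_3: C_3 → C_2 sends each 3-simplex σ to the alternating sum Σ_i (−1)^i (σ with its i-th vertex removed). For instance
  ∂abcd = bcd − acd + abd − abc.
As a 4×1 matrix over Z this has rank 1, with invariant factors (1).

Computing H_k = (kernel of ∂_k) / (image of ∂_{k+1}):

  H_0: rank C_0 − rank ∂_1 = 4 − 3 = 1, and the invariant factors of ∂_1 are all 1, so H_0 = Z.

H_0 ≅ Z.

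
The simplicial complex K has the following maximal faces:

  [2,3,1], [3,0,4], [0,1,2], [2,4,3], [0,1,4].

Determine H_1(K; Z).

H_1 ≅ Z.

We work with the vertex ordering 0 < 1 < 2 < 3 < 4. The simplices of K, each written with vertices in increasing order, are:

  0-simplices (5): [0], [1], [2], [3], [4]
  1-simplices (10): [0,1], [0,2], [0,3], [0,4], [1,2], [1,3], [1,4], [2,3], [2,4], [3,4]
  2-simplices (5): [0,1,2], [0,1,4], [0,3,4], [1,2,3], [2,3,4]

so the chain groups are C_0 ≅ Z^5, C_1 ≅ Z^10, C_2 ≅ Z^5.

∂_1: C_1 → C_0 is given by ∂[p,q] = [q] − [p].
As a 5×10 matrix over Z this has rank 4, with invariant factors (1,1,1,1).

Boundary ∂_2: C_2 → C_1 maps a triangle to the signed sum of its edges. For instance
  ∂[0,1,2] = [1,2] − [0,2] + [0,1],
  ∂[0,3,4] = [3,4] − [0,4] + [0,3].
As a 10×5 matrix over Z this has rank 5, with invariant factors (1,1,1,1,1).

From H_k ≅ ker(∂_k) / im(∂_{k+1}) we obtain:

  H_1: rank ker ∂_1 − rank ∂_2 = (10 − 4) − 5 = 1, and the invariant factors of ∂_2 are all 1, so H_1 = Z.

(K is a triangulation of the Möbius band.)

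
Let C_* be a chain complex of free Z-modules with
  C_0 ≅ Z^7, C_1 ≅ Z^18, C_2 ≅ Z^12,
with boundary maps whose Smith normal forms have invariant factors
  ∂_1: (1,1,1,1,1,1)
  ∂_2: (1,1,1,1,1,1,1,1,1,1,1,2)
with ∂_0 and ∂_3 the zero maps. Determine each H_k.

H_0: b_0 = 7 − 0 − 6 = 1; torsion from ∂_1 factors > 1: none. So H_0 ≅ Z.
H_1: b_1 = 18 − 6 − 12 = 0; torsion from ∂_2 factors > 1: [2]. So H_1 ≅ Z/2Z.
H_2: b_2 = 12 − 12 − 0 = 0; torsion from ∂_3 factors > 1: none. So H_2 ≅ 0.

H_0 ≅ Z,  H_1 ≅ Z/2Z,  H_2 = 0.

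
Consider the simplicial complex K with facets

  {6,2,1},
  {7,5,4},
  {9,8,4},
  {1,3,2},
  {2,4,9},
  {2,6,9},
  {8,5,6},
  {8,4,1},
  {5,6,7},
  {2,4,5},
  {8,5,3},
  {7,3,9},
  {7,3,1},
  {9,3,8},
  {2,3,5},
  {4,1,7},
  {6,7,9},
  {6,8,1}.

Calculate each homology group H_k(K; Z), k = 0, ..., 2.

H_0 ≅ Z,  H_1 ≅ Z^2,  H_2 ≅ Z.

We work with the vertex ordering 1 < 2 < 3 < 4 < 5 < 6 < 7 < 8 < 9. The simplices of K, each written with vertices in increasing order, are:

  0-simplices (9): [1], [2], [3], [4], [5], [6], [7], [8], [9]
  1-simplices (27): (27 of them)
  2-simplices (18): [1,2,3], [1,2,6], [1,3,7], [1,4,7], [1,4,8], [1,6,8], [2,3,5], [2,4,5], [2,4,9], [2,6,9], [3,5,8], [3,7,9], [3,8,9], [4,5,7], [4,8,9], [5,6,7], [5,6,8], [6,7,9]

Hence C_0 ≅ Z^9, C_1 ≅ Z^27, C_2 ≅ Z^18.

The boundary map ∂_1: C_1 → C_0 is given by ∂[p,q] = [q] − [p].
This gives a 9×27 integer matrix of rank 8; reducing to Smith normal form yields diagonal entries (1,1,1,1,1,1,1,1).

∂_2: C_2 → C_1 maps a triangle to the signed sum of its edges. For instance
  ∂[4,8,9] = [8,9] − [4,9] + [4,8],
  ∂[2,6,9] = [6,9] − [2,9] + [2,6].
This gives a 27×18 integer matrix of rank 17; reducing to Smith normal form yields diagonal entries (1,1,1,1,1,1,1,1,1,1,1,1,1,1,1,1,1).

Reading off H_k = ker ∂_k / im ∂_{k+1}:

  H_0: rank C_0 − rank ∂_1 = 9 − 8 = 1, and the invariant factors of ∂_1 are all 1, so H_0 = Z.
  H_1: rank ker ∂_1 − rank ∂_2 = (27 − 8) − 17 = 2, and the invariant factors of ∂_2 are all 1, so H_1 = Z^2.
  H_2: rank ker ∂_2 − rank ∂_3 = (18 − 17) − 0 = 1, and there is no ∂_3, so H_2 = Z.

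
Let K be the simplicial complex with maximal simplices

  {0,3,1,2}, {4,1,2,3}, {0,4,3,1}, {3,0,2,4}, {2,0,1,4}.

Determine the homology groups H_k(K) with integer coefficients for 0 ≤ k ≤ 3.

H_0 ≅ Z,  H_1 = 0,  H_2 = 0,  H_3 ≅ Z.

Fix the vertex order 0 < 1 < 2 < 3 < 4 and write every simplex with vertices in increasing order. Then dim K = 3 and the simplices of K are:

  0-simplices (5): [0], [1], [2], [3], [4]
  1-simplices (10): [0,1], [0,2], [0,3], [0,4], [1,2], [1,3], [1,4], [2,3], [2,4], [3,4]
  2-simplices (10): [0,1,2], [0,1,3], [0,1,4], [0,2,3], [0,2,4], [0,3,4], [1,2,3], [1,2,4], [1,3,4], [2,3,4]
  3-simplices (5): [0,1,2,3], [0,1,2,4], [0,1,3,4], [0,2,3,4], [1,2,3,4]

Hence C_0 ≅ Z^5, C_1 ≅ Z^10, C_2 ≅ Z^10, C_3 ≅ Z^5.

The boundary map ∂_1: C_1 → C_0 is given by ∂[p,q] = [q] − [p]. For instance
  ∂[1,3] = [3] − [1].
As a 5×10 matrix over Z this has rank 4, with invariant factors (1,1,1,1).

∂_2: C_2 → C_1 maps a triangle to the signed sum of its edges. For instance
  ∂[0,1,4] = [1,4] − [0,4] + [0,1],
  ∂[0,2,3] = [2,3] − [0,3] + [0,2].
The resulting 10×10 matrix has rank 6, and its Smith normal form has invariant factors (1,1,1,1,1,1).

Boundary ∂_3: C_3 → C_2 sends each 3-simplex σ to the alternating sum Σ_i (−1)^i (σ with its i-th vertex removed). For instance
  ∂[0,1,2,4] = [1,2,4] − [0,2,4] + [0,1,4] − [0,1,2],
  ∂[0,1,3,4] = [1,3,4] − [0,3,4] + [0,1,4] − [0,1,3].
The 10×5 boundary matrix has rank 4 and Smith normal form diag(1,1,1,1).

Now H_k = ker ∂_k / im ∂_{k+1}, so:

  H_0: rank C_0 − rank ∂_1 = 5 − 4 = 1, and the invariant factors of ∂_1 are all 1, so H_0 ≅ Z.
  H_1: rank ker ∂_1 − rank ∂_2 = (10 − 4) − 6 = 0, and the invariant factors of ∂_2 are all 1, so H_1 ≅ 0.
  H_2: rank ker ∂_2 − rank ∂_3 = (10 − 6) − 4 = 0, and the invariant factors of ∂_3 are all 1, so H_2 ≅ 0.
  H_3: rank ker ∂_3 − rank ∂_4 = (5 − 4) − 0 = 1, and there is no ∂_4, so H_3 ≅ Z.

(K is a triangulation of the 3-sphere S^3.)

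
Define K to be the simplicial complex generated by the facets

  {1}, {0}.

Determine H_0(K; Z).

H_0 = Z^2.

We work with the vertex ordering 0 < 1. The simplices of K, each written with vertices in increasing order, are:

  0-simplices (2): [0], [1]

so the chain groups are C_0 ≅ Z^2.

Now H_k = ker ∂_k / im ∂_{k+1}, so:

  H_0: rank C_0 − rank ∂_1 = 2 − 0 = 2, and there is no ∂_1, so H_0 ≅ Z^2.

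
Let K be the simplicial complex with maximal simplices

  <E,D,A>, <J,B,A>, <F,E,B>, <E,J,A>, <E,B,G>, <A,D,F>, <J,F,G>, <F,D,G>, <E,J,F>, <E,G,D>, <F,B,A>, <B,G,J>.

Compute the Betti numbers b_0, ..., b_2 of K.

Order the vertices as A < B < D < E < F < G < J. Listing each simplex with vertices in this order, K has dimension 2 with simplices:

  0-simplices (7): A, B, D, E, F, G, J
  1-simplices (18): AB, AD, AE, AF, AJ, BE, BF, BG, BJ, DE, DF, DG, EF, EG, EJ, FG, FJ, GJ
  2-simplices (12): ABF, ABJ, ADE, ADF, AEJ, BEF, BEG, BGJ, DEG, DFG, EFJ, FGJ

so the chain groups are C_0 ≅ Z^7, C_1 ≅ Z^18, C_2 ≅ Z^12.

Boundary ∂_1: C_1 → C_0 sends each edge [p,q] (with p < q) to q − p. For instance
  ∂EF = F − E.
This gives a 7×18 integer matrix of rank 6; reducing to Smith normal form yields diagonal entries (1,1,1,1,1,1).

Boundary ∂_2: C_2 → C_1 maps a triangle to the signed sum of its edges. For instance
  ∂BEF = EF − BF + BE,
  ∂ADF = DF − AF + AD.
As a 18×12 matrix over Z this has rank 12, with invariant factors (1,1,1,1,1,1,1,1,1,1,1,2).

Computing H_k = (kernel of ∂_k) / (image of ∂_{k+1}):

  H_0: rank C_0 − rank ∂_1 = 7 − 6 = 1, and the invariant factors of ∂_1 are all 1, so H_0 ≅ Z.
  H_1: rank ker ∂_1 − rank ∂_2 = (18 − 6) − 12 = 0, and ∂_2 has invariant factor 2 > 1, so H_1 ≅ Z_2.
  H_2: rank ker ∂_2 − rank ∂_3 = (12 − 12) − 0 = 0, and there is no ∂_3, so H_2 ≅ 0.

Hence the Betti numbers are b_0 = 1, b_1 = 0, b_2 = 0.

b_0 = 1, b_1 = 0, b_2 = 0.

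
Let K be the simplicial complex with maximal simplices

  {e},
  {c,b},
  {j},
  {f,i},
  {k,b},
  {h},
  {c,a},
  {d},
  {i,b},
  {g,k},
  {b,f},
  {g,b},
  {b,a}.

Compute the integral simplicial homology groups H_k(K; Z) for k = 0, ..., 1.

We work with the vertex ordering a < b < c < d < e < f < g < h < i < j < k. The simplices of K, each written with vertices in increasing order, are:

  0-simplices (11): a, b, c, d, e, f, g, h, i, j, k
  1-simplices (9): ab, ac, bc, bf, bg, bi, bk, fi, gk

so the chain groups are C_0 ≅ Z^11, C_1 ≅ Z^9.

Boundary ∂_1: C_1 → C_0 maps an edge to its endpoints' difference, ∂[p,q] = q − p.
The 11×9 boundary matrix has rank 6 and Smith normal form diag(1,1,1,1,1,1).

From H_k ≅ ker(∂_k) / im(∂_{k+1}) we obtain:

  H_0: rank C_0 − rank ∂_1 = 11 − 6 = 5, and the invariant factors of ∂_1 are all 1, so H_0 = Z^5.
  H_1: rank ker ∂_1 − rank ∂_2 = (9 − 6) − 0 = 3, and there is no ∂_2, so H_1 = Z^3.

H_0 ≅ Z^5,  H_1 ≅ Z^3.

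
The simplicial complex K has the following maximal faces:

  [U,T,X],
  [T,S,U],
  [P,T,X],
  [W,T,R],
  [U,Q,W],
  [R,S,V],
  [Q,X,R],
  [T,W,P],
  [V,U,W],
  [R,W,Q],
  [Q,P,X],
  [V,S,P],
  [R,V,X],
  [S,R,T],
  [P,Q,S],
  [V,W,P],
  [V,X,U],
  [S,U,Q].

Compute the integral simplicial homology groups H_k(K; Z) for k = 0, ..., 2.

H_0 = Z,  H_1 = Z^2,  H_2 = Z.

Order the vertices as P < Q < R < S < T < U < V < W < X. Listing each simplex with vertices in this order, K has dimension 2 with simplices:

  0-simplices (9): P, Q, R, S, T, U, V, W, X
  1-simplices (27): PQ, PS, PT, PV, PW, PX, QR, QS, QU, QW, QX, RS, RT, RV, RW, RX, ST, SU, SV, TU, TW, TX, UV, UW, UX, VW, VX
  2-simplices (18): PQS, PQX, PSV, PTW, PTX, PVW, QRW, QRX, QSU, QUW, RST, RSV, RTW, RVX, STU, TUX, UVW, UVX

so the chain groups are C_0 ≅ Z^9, C_1 ≅ Z^27, C_2 ≅ Z^18.

Boundary ∂_1: C_1 → C_0 is given by ∂[p,q] = [q] − [p]. For instance
  ∂PQ = Q − P.
As a 9×27 matrix over Z this has rank 8, with invariant factors (1,1,1,1,1,1,1,1).

The boundary map ∂_2: C_2 → C_1 sends each 2-simplex [p,q,r] to [q,r] − [p,r] + [p,q]. For instance
  ∂TUX = UX − TX + TU,
  ∂PSV = SV − PV + PS.
This gives a 27×18 integer matrix of rank 17; reducing to Smith normal form yields diagonal entries (1,1,1,1,1,1,1,1,1,1,1,1,1,1,1,1,1).

From H_k ≅ ker(∂_k) / im(∂_{k+1}) we obtain:

  H_0: rank C_0 − rank ∂_1 = 9 − 8 = 1, and the invariant factors of ∂_1 are all 1, so H_0 ≅ Z.
  H_1: rank ker ∂_1 − rank ∂_2 = (27 − 8) − 17 = 2, and the invariant factors of ∂_2 are all 1, so H_1 ≅ Z^2.
  H_2: rank ker ∂_2 − rank ∂_3 = (18 − 17) − 0 = 1, and there is no ∂_3, so H_2 ≅ Z.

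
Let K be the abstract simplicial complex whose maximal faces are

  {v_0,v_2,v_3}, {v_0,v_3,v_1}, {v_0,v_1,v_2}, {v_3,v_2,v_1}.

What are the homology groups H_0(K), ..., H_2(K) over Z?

K has 4 vertices, 6 edges, 4 triangles.
rank ∂_0 = 0, rank ∂_1 = 3 ⇒ b_0 = 4 − 0 − 3 = 1; all invariant factors of ∂_1 are 1 so no torsion. So H_0 = Z.
rank ∂_1 = 3, rank ∂_2 = 3 ⇒ b_1 = 6 − 3 − 3 = 0; all invariant factors of ∂_2 are 1 so no torsion. So H_1 = 0.
rank ∂_2 = 3, rank ∂_3 = 0 ⇒ b_2 = 4 − 3 − 0 = 1. So H_2 = Z.

H_0 = Z,  H_1 = 0,  H_2 = Z.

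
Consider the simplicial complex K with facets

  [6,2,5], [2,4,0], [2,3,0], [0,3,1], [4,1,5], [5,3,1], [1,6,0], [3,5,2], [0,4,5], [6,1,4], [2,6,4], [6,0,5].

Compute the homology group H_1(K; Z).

H_1 = Z_2.

Fix the vertex order 0 < 1 < 2 < 3 < 4 < 5 < 6 and write every simplex with vertices in increasing order. Then dim K = 2 and the simplices of K are:

  0-simplices (7): [0], [1], [2], [3], [4], [5], [6]
  1-simplices (18): [0,1], [0,2], [0,3], [0,4], [0,5], [0,6], [1,3], [1,4], [1,5], [1,6], [2,3], [2,4], [2,5], [2,6], [3,5], [4,5], [4,6], [5,6]
  2-simplices (12): [0,1,3], [0,1,6], [0,2,3], [0,2,4], [0,4,5], [0,5,6], [1,3,5], [1,4,5], [1,4,6], [2,3,5], [2,4,6], [2,5,6]

giving chain groups C_0 ≅ Z^7, C_1 ≅ Z^18, C_2 ≅ Z^12.

∂_1: C_1 → C_0 sends each edge [p,q] (with p < q) to q − p. For instance
  ∂[0,1] = [1] − [0].
The resulting 7×18 matrix has rank 6, and its Smith normal form has invariant factors (1,1,1,1,1,1).

∂_2: C_2 → C_1 acts by ∂[p,q,r] = [q,r] − [p,r] + [p,q]. For instance
  ∂[0,1,3] = [1,3] − [0,3] + [0,1],
  ∂[1,3,5] = [3,5] − [1,5] + [1,3].
This gives a 18×12 integer matrix of rank 12; reducing to Smith normal form yields diagonal entries (1,1,1,1,1,1,1,1,1,1,1,2).

Reading off H_k = ker ∂_k / im ∂_{k+1}:

  H_1: rank ker ∂_1 − rank ∂_2 = (18 − 6) − 12 = 0, and ∂_2 has invariant factor 2 > 1, so H_1 ≅ Z_2.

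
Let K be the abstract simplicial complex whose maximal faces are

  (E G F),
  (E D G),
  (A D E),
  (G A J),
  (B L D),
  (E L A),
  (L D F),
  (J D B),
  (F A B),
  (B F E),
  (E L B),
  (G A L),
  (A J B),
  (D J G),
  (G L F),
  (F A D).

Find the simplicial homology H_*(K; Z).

H_0 = Z,  H_1 = Z^2,  H_2 = Z.

K has 8 vertices, 24 edges, 16 triangles.
rank ∂_0 = 0, rank ∂_1 = 7 ⇒ b_0 = 8 − 0 − 7 = 1; all invariant factors of ∂_1 are 1 so no torsion. So H_0 = Z.
rank ∂_1 = 7, rank ∂_2 = 15 ⇒ b_1 = 24 − 7 − 15 = 2; all invariant factors of ∂_2 are 1 so no torsion. So H_1 = Z^2.
rank ∂_2 = 15, rank ∂_3 = 0 ⇒ b_2 = 16 − 15 − 0 = 1. So H_2 = Z.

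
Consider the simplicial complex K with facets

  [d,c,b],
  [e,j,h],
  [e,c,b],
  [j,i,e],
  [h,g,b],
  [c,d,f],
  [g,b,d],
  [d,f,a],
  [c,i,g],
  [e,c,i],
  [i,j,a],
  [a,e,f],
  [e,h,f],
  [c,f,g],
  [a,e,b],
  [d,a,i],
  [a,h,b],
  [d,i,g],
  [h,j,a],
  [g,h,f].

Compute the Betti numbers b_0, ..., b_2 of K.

We work with the vertex ordering a < b < c < d < e < f < g < h < i < j. The simplices of K, each written with vertices in increasing order, are:

  0-simplices (10): a, b, c, d, e, f, g, h, i, j
  1-simplices (30): ab, ad, ae, af, ah, ai, aj, bc, bd, be, bg, bh, cd, ce, cf, cg, ci, df, dg, di, ef, eh, ei, ej, fg, fh, gh, gi, hj, ij
  2-simplices (20): abe, abh, adf, adi, aef, ahj, aij, bcd, bce, bdg, bgh, cdf, cei, cfg, cgi, dgi, efh, ehj, eij, fgh

so the chain groups are C_0 ≅ Z^10, C_1 ≅ Z^30, C_2 ≅ Z^20.

The boundary map ∂_1: C_1 → C_0 sends each edge [p,q] (with p < q) to q − p. For instance
  ∂bc = c − b.
As a 10×30 matrix over Z this has rank 9, with invariant factors (1,1,1,1,1,1,1,1,1).

The boundary map ∂_2: C_2 → C_1 maps a triangle to the signed sum of its edges. For instance
  ∂bce = ce − be + bc,
  ∂bcd = cd − bd + bc.
This gives a 30×20 integer matrix of rank 20; reducing to Smith normal form yields diagonal entries (1,1,1,1,1,1,1,1,1,1,1,1,1,1,1,1,1,1,1,2).

Computing H_k = (kernel of ∂_k) / (image of ∂_{k+1}):

  H_0: rank C_0 − rank ∂_1 = 10 − 9 = 1, and the invariant factors of ∂_1 are all 1, so H_0 = Z.
  H_1: rank ker ∂_1 − rank ∂_2 = (30 − 9) − 20 = 1, and ∂_2 has invariant factor 2 > 1, so H_1 = Z ⊕ Z/2.
  H_2: rank ker ∂_2 − rank ∂_3 = (20 − 20) − 0 = 0, and there is no ∂_3, so H_2 = 0.

Hence the Betti numbers are b_0 = 1, b_1 = 1, b_2 = 0.

b_0 = 1, b_1 = 1, b_2 = 0.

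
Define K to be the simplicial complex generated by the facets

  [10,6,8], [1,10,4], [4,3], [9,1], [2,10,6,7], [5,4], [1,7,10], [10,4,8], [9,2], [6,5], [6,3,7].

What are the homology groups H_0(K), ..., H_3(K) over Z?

H_0 ≅ Z,  H_1 ≅ Z^3,  H_2 = 0,  H_3 = 0.

Take the total order 1 < 2 < 3 < 4 < 5 < 6 < 7 < 8 < 9 < 10 on the vertex set. Then K (dimension 3) consists of the simplices:

  0-simplices (10): [1], [2], [3], [4], [5], [6], [7], [8], [9], [10]
  1-simplices (20): [1,4], [1,7], [1,9], [1,10], [2,6], [2,7], [2,9], [2,10], [3,4], [3,6], [3,7], [4,5], [4,8], [4,10], [5,6], [6,7], [6,8], [6,10], [7,10], [8,10]
  2-simplices (9): [1,4,10], [1,7,10], [2,6,7], [2,6,10], [2,7,10], [3,6,7], [4,8,10], [6,7,10], [6,8,10]
  3-simplices (1): [2,6,7,10]

Hence C_0 ≅ Z^10, C_1 ≅ Z^20, C_2 ≅ Z^9, C_3 ≅ Z^1.

The boundary map ∂_1: C_1 → C_0 is given by ∂[p,q] = [q] − [p]. For instance
  ∂[1,10] = [10] − [1].
As a 10×20 matrix over Z this has rank 9, with invariant factors (1,1,1,1,1,1,1,1,1).

The boundary map ∂_2: C_2 → C_1 maps a triangle to the signed sum of its edges. For instance
  ∂[2,6,7] = [6,7] − [2,7] + [2,6],
  ∂[1,4,10] = [4,10] − [1,10] + [1,4].
The resulting 20×9 matrix has rank 8, and its Smith normal form has invariant factors (1,1,1,1,1,1,1,1).

The boundary map ∂_3: C_3 → C_2 sends each 3-simplex σ to the alternating sum Σ_i (−1)^i (σ with its i-th vertex removed). For instance
  ∂[2,6,7,10] = [6,7,10] − [2,7,10] + [2,6,10] − [2,6,7].
As a 9×1 matrix over Z this has rank 1, with invariant factors (1).

Computing H_k = (kernel of ∂_k) / (image of ∂_{k+1}):

  H_0: rank C_0 − rank ∂_1 = 10 − 9 = 1, and the invariant factors of ∂_1 are all 1, so H_0 = Z.
  H_1: rank ker ∂_1 − rank ∂_2 = (20 − 9) − 8 = 3, and the invariant factors of ∂_2 are all 1, so H_1 = Z^3.
  H_2: rank ker ∂_2 − rank ∂_3 = (9 − 8) − 1 = 0, and the invariant factors of ∂_3 are all 1, so H_2 = 0.
  H_3: rank ker ∂_3 − rank ∂_4 = (1 − 1) − 0 = 0, and there is no ∂_4, so H_3 = 0.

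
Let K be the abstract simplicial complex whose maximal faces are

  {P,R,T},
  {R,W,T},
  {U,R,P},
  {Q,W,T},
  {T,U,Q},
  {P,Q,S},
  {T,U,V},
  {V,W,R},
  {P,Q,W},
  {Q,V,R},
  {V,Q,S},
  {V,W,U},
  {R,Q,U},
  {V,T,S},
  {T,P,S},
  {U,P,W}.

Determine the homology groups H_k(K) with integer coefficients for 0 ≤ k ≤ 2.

Order the vertices as P < Q < R < S < T < U < V < W. Listing each simplex with vertices in this order, K has dimension 2 with simplices:

  0-simplices (8): P, Q, R, S, T, U, V, W
  1-simplices (24): PQ, PR, PS, PT, PU, PW, QR, QS, QT, QU, QV, QW, RT, RU, RV, RW, ST, SV, TU, TV, TW, UV, UW, VW
  2-simplices (16): PQS, PQW, PRT, PRU, PST, PUW, QRU, QRV, QSV, QTU, QTW, RTW, RVW, STV, TUV, UVW

giving chain groups C_0 ≅ Z^8, C_1 ≅ Z^24, C_2 ≅ Z^16.

The boundary map ∂_1: C_1 → C_0 is given by ∂[p,q] = [q] − [p]. For instance
  ∂PQ = Q − P.
As a 8×24 matrix over Z this has rank 7, with invariant factors (1,1,1,1,1,1,1).

Boundary ∂_2: C_2 → C_1 maps a triangle to the signed sum of its edges. For instance
  ∂QRV = RV − QV + QR,
  ∂UVW = VW − UW + UV.
The 24×16 boundary matrix has rank 15 and Smith normal form diag(1,1,1,1,1,1,1,1,1,1,1,1,1,1,1).

Now H_k = ker ∂_k / im ∂_{k+1}, so:

  H_0: rank C_0 − rank ∂_1 = 8 − 7 = 1, and the invariant factors of ∂_1 are all 1, so H_0 ≅ Z.
  H_1: rank ker ∂_1 − rank ∂_2 = (24 − 7) − 15 = 2, and the invariant factors of ∂_2 are all 1, so H_1 ≅ Z^2.
  H_2: rank ker ∂_2 − rank ∂_3 = (16 − 15) − 0 = 1, and there is no ∂_3, so H_2 ≅ Z.

H_0 ≅ Z,  H_1 ≅ Z^2,  H_2 ≅ Z.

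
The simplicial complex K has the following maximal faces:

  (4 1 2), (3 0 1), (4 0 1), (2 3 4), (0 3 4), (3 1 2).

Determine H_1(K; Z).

H_1 ≅ 0.

Order the vertices as 0 < 1 < 2 < 3 < 4. Listing each simplex with vertices in this order, K has dimension 2 with simplices:

  0-simplices (5): [0], [1], [2], [3], [4]
  1-simplices (9): [0,1], [0,3], [0,4], [1,2], [1,3], [1,4], [2,3], [2,4], [3,4]
  2-simplices (6): [0,1,3], [0,1,4], [0,3,4], [1,2,3], [1,2,4], [2,3,4]

giving chain groups C_0 ≅ Z^5, C_1 ≅ Z^9, C_2 ≅ Z^6.

∂_1: C_1 → C_0 is given by ∂[p,q] = [q] − [p].
This gives a 5×9 integer matrix of rank 4; reducing to Smith normal form yields diagonal entries (1,1,1,1).

The boundary map ∂_2: C_2 → C_1 acts by ∂[p,q,r] = [q,r] − [p,r] + [p,q]. For instance
  ∂[0,1,4] = [1,4] − [0,4] + [0,1],
  ∂[1,2,3] = [2,3] − [1,3] + [1,2].
As a 9×6 matrix over Z this has rank 5, with invariant factors (1,1,1,1,1).

Computing H_k = (kernel of ∂_k) / (image of ∂_{k+1}):

  H_1: rank ker ∂_1 − rank ∂_2 = (9 − 4) − 5 = 0, and the invariant factors of ∂_2 are all 1, so H_1 ≅ 0.

(K is a triangulation of the 2-sphere S^2.)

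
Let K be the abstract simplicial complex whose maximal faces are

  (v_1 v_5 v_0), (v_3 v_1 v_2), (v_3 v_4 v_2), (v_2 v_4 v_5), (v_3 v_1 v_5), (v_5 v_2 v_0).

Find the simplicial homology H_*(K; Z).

H_0 = Z,  H_1 = Z,  H_2 = 0.

Fix the vertex order v_0 < v_1 < v_2 < v_3 < v_4 < v_5 and write every simplex with vertices in increasing order. Then dim K = 2 and the simplices of K are:

  0-simplices (6): [v_0], [v_1], [v_2], [v_3], [v_4], [v_5]
  1-simplices (12): [v_0,v_1], [v_0,v_2], [v_0,v_5], [v_1,v_2], [v_1,v_3], [v_1,v_5], [v_2,v_3], [v_2,v_4], [v_2,v_5], [v_3,v_4], [v_3,v_5], [v_4,v_5]
  2-simplices (6): [v_0,v_1,v_5], [v_0,v_2,v_5], [v_1,v_2,v_3], [v_1,v_3,v_5], [v_2,v_3,v_4], [v_2,v_4,v_5]

giving chain groups C_0 ≅ Z^6, C_1 ≅ Z^12, C_2 ≅ Z^6.

Boundary ∂_1: C_1 → C_0 maps an edge to its endpoints' difference, ∂[p,q] = q − p.
This gives a 6×12 integer matrix of rank 5; reducing to Smith normal form yields diagonal entries (1,1,1,1,1).

Boundary ∂_2: C_2 → C_1 acts by ∂[p,q,r] = [q,r] − [p,r] + [p,q]. For instance
  ∂[v_1,v_3,v_5] = [v_3,v_5] − [v_1,v_5] + [v_1,v_3],
  ∂[v_2,v_4,v_5] = [v_4,v_5] − [v_2,v_5] + [v_2,v_4].
This gives a 12×6 integer matrix of rank 6; reducing to Smith normal form yields diagonal entries (1,1,1,1,1,1).

Now H_k = ker ∂_k / im ∂_{k+1}, so:

  H_0: rank C_0 − rank ∂_1 = 6 − 5 = 1, and the invariant factors of ∂_1 are all 1, so H_0 ≅ Z.
  H_1: rank ker ∂_1 − rank ∂_2 = (12 − 5) − 6 = 1, and the invariant factors of ∂_2 are all 1, so H_1 ≅ Z.
  H_2: rank ker ∂_2 − rank ∂_3 = (6 − 6) − 0 = 0, and there is no ∂_3, so H_2 ≅ 0.

As a check, the Euler characteristic is 6 − 12 + 6 = 0, which agrees with 1 − 1 + 0 = 0.
(K is a triangulation of the cylinder S^1 x I.)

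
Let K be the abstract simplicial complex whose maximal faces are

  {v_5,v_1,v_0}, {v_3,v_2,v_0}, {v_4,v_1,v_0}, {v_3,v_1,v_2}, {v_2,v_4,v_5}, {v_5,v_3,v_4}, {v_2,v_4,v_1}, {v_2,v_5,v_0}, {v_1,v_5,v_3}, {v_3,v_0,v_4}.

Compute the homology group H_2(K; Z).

H_2 ≅ 0.

Take the total order v_0 < v_1 < v_2 < v_3 < v_4 < v_5 on the vertex set. Then K (dimension 2) consists of the simplices:

  0-simplices (6): [v_0], [v_1], [v_2], [v_3], [v_4], [v_5]
  1-simplices (15): (15 of them)
  2-simplices (10): [v_0,v_1,v_4], [v_0,v_1,v_5], [v_0,v_2,v_3], [v_0,v_2,v_5], [v_0,v_3,v_4], [v_1,v_2,v_3], [v_1,v_2,v_4], [v_1,v_3,v_5], [v_2,v_4,v_5], [v_3,v_4,v_5]

giving chain groups C_0 ≅ Z^6, C_1 ≅ Z^15, C_2 ≅ Z^10.

∂_1: C_1 → C_0 is given by ∂[p,q] = [q] − [p].
The resulting 6×15 matrix has rank 5, and its Smith normal form has invariant factors (1,1,1,1,1).

∂_2: C_2 → C_1 sends each 2-simplex [p,q,r] to [q,r] − [p,r] + [p,q]. For instance
  ∂[v_1,v_2,v_3] = [v_2,v_3] − [v_1,v_3] + [v_1,v_2],
  ∂[v_3,v_4,v_5] = [v_4,v_5] − [v_3,v_5] + [v_3,v_4].
The 15×10 boundary matrix has rank 10 and Smith normal form diag(1,1,1,1,1,1,1,1,1,2).

Now H_k = ker ∂_k / im ∂_{k+1}, so:

  H_2: rank ker ∂_2 − rank ∂_3 = (10 − 10) − 0 = 0, and there is no ∂_3, so H_2 = 0.

(K is a triangulation of the real projective plane RP^2.)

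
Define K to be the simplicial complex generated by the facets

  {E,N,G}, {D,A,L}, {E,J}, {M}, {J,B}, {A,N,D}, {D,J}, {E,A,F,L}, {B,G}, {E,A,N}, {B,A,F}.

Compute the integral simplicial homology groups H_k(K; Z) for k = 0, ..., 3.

K has 10 vertices, 19 edges, 9 triangles, 1 3-simplex.
rank ∂_0 = 0, rank ∂_1 = 8 ⇒ b_0 = 10 − 0 − 8 = 2; all invariant factors of ∂_1 are 1 so no torsion. So H_0 = Z^2.
rank ∂_1 = 8, rank ∂_2 = 8 ⇒ b_1 = 19 − 8 − 8 = 3; all invariant factors of ∂_2 are 1 so no torsion. So H_1 = Z^3.
rank ∂_2 = 8, rank ∂_3 = 1 ⇒ b_2 = 9 − 8 − 1 = 0; all invariant factors of ∂_3 are 1 so no torsion. So H_2 = 0.
rank ∂_3 = 1, rank ∂_4 = 0 ⇒ b_3 = 1 − 1 − 0 = 0. So H_3 = 0.

H_0 ≅ Z^2,  H_1 ≅ Z^3,  H_2 = 0,  H_3 = 0.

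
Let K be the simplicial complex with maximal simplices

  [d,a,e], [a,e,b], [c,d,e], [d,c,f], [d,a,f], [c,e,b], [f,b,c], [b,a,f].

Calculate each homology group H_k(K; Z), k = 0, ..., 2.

H_0 = Z,  H_1 = 0,  H_2 = Z.

Fix the vertex order a < b < c < d < e < f and write every simplex with vertices in increasing order. Then dim K = 2 and the simplices of K are:

  0-simplices (6): a, b, c, d, e, f
  1-simplices (12): ab, ad, ae, af, bc, be, bf, cd, ce, cf, de, df
  2-simplices (8): abe, abf, ade, adf, bce, bcf, cde, cdf

giving chain groups C_0 ≅ Z^6, C_1 ≅ Z^12, C_2 ≅ Z^8.

Boundary ∂_1: C_1 → C_0 is given by ∂[p,q] = [q] − [p].
The resulting 6×12 matrix has rank 5, and its Smith normal form has invariant factors (1,1,1,1,1).

Boundary ∂_2: C_2 → C_1 sends each 2-simplex [p,q,r] to [q,r] − [p,r] + [p,q]. For instance
  ∂adf = df − af + ad,
  ∂abe = be − ae + ab.
The resulting 12×8 matrix has rank 7, and its Smith normal form has invariant factors (1,1,1,1,1,1,1).

Now H_k = ker ∂_k / im ∂_{k+1}, so:

  H_0: rank C_0 − rank ∂_1 = 6 − 5 = 1, and the invariant factors of ∂_1 are all 1, so H_0 ≅ Z.
  H_1: rank ker ∂_1 − rank ∂_2 = (12 − 5) − 7 = 0, and the invariant factors of ∂_2 are all 1, so H_1 ≅ 0.
  H_2: rank ker ∂_2 − rank ∂_3 = (8 − 7) − 0 = 1, and there is no ∂_3, so H_2 ≅ Z.

As a check, the Euler characteristic is 6 − 12 + 8 = 2, which agrees with 1 − 0 + 1 = 2.
(K is a triangulation of the 2-sphere S^2.)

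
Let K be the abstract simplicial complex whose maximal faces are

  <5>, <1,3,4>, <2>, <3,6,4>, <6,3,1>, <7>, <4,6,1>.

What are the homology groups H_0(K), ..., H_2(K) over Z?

H_0 = Z^4,  H_1 = 0,  H_2 = Z.

Fix the vertex order 1 < 2 < 3 < 4 < 5 < 6 < 7 and write every simplex with vertices in increasing order. Then dim K = 2 and the simplices of K are:

  0-simplices (7): [1], [2], [3], [4], [5], [6], [7]
  1-simplices (6): [1,3], [1,4], [1,6], [3,4], [3,6], [4,6]
  2-simplices (4): [1,3,4], [1,3,6], [1,4,6], [3,4,6]

so the chain groups are C_0 ≅ Z^7, C_1 ≅ Z^6, C_2 ≅ Z^4.

∂_1: C_1 → C_0 is given by ∂[p,q] = [q] − [p].
As a 7×6 matrix over Z this has rank 3, with invariant factors (1,1,1).

Boundary ∂_2: C_2 → C_1 acts by ∂[p,q,r] = [q,r] − [p,r] + [p,q]. For instance
  ∂[1,4,6] = [4,6] − [1,6] + [1,4],
  ∂[1,3,4] = [3,4] − [1,4] + [1,3].
As a 6×4 matrix over Z this has rank 3, with invariant factors (1,1,1).

From H_k ≅ ker(∂_k) / im(∂_{k+1}) we obtain:

  H_0: rank C_0 − rank ∂_1 = 7 − 3 = 4, and the invariant factors of ∂_1 are all 1, so H_0 ≅ Z^4.
  H_1: rank ker ∂_1 − rank ∂_2 = (6 − 3) − 3 = 0, and the invariant factors of ∂_2 are all 1, so H_1 ≅ 0.
  H_2: rank ker ∂_2 − rank ∂_3 = (4 − 3) − 0 = 1, and there is no ∂_3, so H_2 ≅ Z.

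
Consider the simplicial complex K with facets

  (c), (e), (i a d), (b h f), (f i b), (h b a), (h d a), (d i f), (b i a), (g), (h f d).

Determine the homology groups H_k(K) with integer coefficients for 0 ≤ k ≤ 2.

H_0 ≅ Z^4,  H_1 = 0,  H_2 ≅ Z.

We work with the vertex ordering a < b < c < d < e < f < g < h < i. The simplices of K, each written with vertices in increasing order, are:

  0-simplices (9): a, b, c, d, e, f, g, h, i
  1-simplices (12): ab, ad, ah, ai, bf, bh, bi, df, dh, di, fh, fi
  2-simplices (8): abh, abi, adh, adi, bfh, bfi, dfh, dfi

Hence C_0 ≅ Z^9, C_1 ≅ Z^12, C_2 ≅ Z^8.

Boundary ∂_1: C_1 → C_0 maps an edge to its endpoints' difference, ∂[p,q] = q − p. For instance
  ∂bf = f − b.
As a 9×12 matrix over Z this has rank 5, with invariant factors (1,1,1,1,1).

∂_2: C_2 → C_1 maps a triangle to the signed sum of its edges. For instance
  ∂dfh = fh − dh + df,
  ∂adh = dh − ah + ad.
The 12×8 boundary matrix has rank 7 and Smith normal form diag(1,1,1,1,1,1,1).

Now H_k = ker ∂_k / im ∂_{k+1}, so:

  H_0: rank C_0 − rank ∂_1 = 9 − 5 = 4, and the invariant factors of ∂_1 are all 1, so H_0 ≅ Z^4.
  H_1: rank ker ∂_1 − rank ∂_2 = (12 − 5) − 7 = 0, and the invariant factors of ∂_2 are all 1, so H_1 ≅ 0.
  H_2: rank ker ∂_2 − rank ∂_3 = (8 − 7) − 0 = 1, and there is no ∂_3, so H_2 ≅ Z.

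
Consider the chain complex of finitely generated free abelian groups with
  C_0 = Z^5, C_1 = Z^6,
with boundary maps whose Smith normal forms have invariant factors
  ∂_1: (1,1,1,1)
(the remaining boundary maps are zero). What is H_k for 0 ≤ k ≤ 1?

H_0: b_0 = 5 − 0 − 4 = 1; torsion from ∂_1 factors > 1: none. So H_0 ≅ Z.
H_1: b_1 = 6 − 4 − 0 = 2; torsion from ∂_2 factors > 1: none. So H_1 ≅ Z^2.

H_0 ≅ Z,  H_1 ≅ Z^2.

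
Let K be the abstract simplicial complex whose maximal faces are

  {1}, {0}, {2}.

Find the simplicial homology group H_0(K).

H_0 = Z^3.

Fix the vertex order 0 < 1 < 2 and write every simplex with vertices in increasing order. Then dim K = 0 and the simplices of K are:

  0-simplices (3): [0], [1], [2]

so the chain groups are C_0 ≅ Z^3.

Reading off H_k = ker ∂_k / im ∂_{k+1}:

  H_0: rank C_0 − rank ∂_1 = 3 − 0 = 3, and there is no ∂_1, so H_0 = Z^3.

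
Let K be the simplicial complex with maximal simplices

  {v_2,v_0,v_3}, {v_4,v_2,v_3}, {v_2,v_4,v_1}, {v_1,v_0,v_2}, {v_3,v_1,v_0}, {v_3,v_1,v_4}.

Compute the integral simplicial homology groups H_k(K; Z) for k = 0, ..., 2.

H_0 = Z,  H_1 = 0,  H_2 = Z.

Fix the vertex order v_0 < v_1 < v_2 < v_3 < v_4 and write every simplex with vertices in increasing order. Then dim K = 2 and the simplices of K are:

  0-simplices (5): [v_0], [v_1], [v_2], [v_3], [v_4]
  1-simplices (9): [v_0,v_1], [v_0,v_2], [v_0,v_3], [v_1,v_2], [v_1,v_3], [v_1,v_4], [v_2,v_3], [v_2,v_4], [v_3,v_4]
  2-simplices (6): [v_0,v_1,v_2], [v_0,v_1,v_3], [v_0,v_2,v_3], [v_1,v_2,v_4], [v_1,v_3,v_4], [v_2,v_3,v_4]

so the chain groups are C_0 ≅ Z^5, C_1 ≅ Z^9, C_2 ≅ Z^6.

∂_1: C_1 → C_0 sends each edge [p,q] (with p < q) to q − p. For instance
  ∂[v_0,v_2] = [v_2] − [v_0].
The 5×9 boundary matrix has rank 4 and Smith normal form diag(1,1,1,1).

∂_2: C_2 → C_1 acts by ∂[p,q,r] = [q,r] − [p,r] + [p,q]. For instance
  ∂[v_1,v_3,v_4] = [v_3,v_4] − [v_1,v_4] + [v_1,v_3],
  ∂[v_1,v_2,v_4] = [v_2,v_4] − [v_1,v_4] + [v_1,v_2].
The 9×6 boundary matrix has rank 5 and Smith normal form diag(1,1,1,1,1).

From H_k ≅ ker(∂_k) / im(∂_{k+1}) we obtain:

  H_0: rank C_0 − rank ∂_1 = 5 − 4 = 1, and the invariant factors of ∂_1 are all 1, so H_0 ≅ Z.
  H_1: rank ker ∂_1 − rank ∂_2 = (9 − 4) − 5 = 0, and the invariant factors of ∂_2 are all 1, so H_1 ≅ 0.
  H_2: rank ker ∂_2 − rank ∂_3 = (6 − 5) − 0 = 1, and there is no ∂_3, so H_2 ≅ Z.

As a check, the Euler characteristic is 5 − 9 + 6 = 2, which agrees with 1 − 0 + 1 = 2.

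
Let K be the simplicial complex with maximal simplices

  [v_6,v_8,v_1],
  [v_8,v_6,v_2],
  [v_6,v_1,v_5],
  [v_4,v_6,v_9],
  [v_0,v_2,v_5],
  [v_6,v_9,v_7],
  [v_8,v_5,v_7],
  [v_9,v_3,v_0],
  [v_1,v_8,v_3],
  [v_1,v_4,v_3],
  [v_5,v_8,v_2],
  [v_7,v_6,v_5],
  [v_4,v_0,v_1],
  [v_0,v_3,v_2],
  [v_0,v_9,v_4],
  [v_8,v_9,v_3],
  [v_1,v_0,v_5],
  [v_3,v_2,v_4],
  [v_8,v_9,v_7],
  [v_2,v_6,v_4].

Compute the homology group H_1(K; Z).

H_1 = Z ⊕ Z/2.

Fix the vertex order v_0 < v_1 < v_2 < v_3 < v_4 < v_5 < v_6 < v_7 < v_8 < v_9 and write every simplex with vertices in increasing order. Then dim K = 2 and the simplices of K are:

  0-simplices (10): [v_0], [v_1], [v_2], [v_3], [v_4], [v_5], [v_6], [v_7], [v_8], [v_9]
  1-simplices (30): (30 of them)
  2-simplices (20): (20 of them)

Hence C_0 ≅ Z^10, C_1 ≅ Z^30, C_2 ≅ Z^20.

The boundary map ∂_1: C_1 → C_0 maps an edge to its endpoints' difference, ∂[p,q] = q − p. For instance
  ∂[v_5,v_7] = [v_7] − [v_5].
The 10×30 boundary matrix has rank 9 and Smith normal form diag(1,1,1,1,1,1,1,1,1).

Boundary ∂_2: C_2 → C_1 maps a triangle to the signed sum of its edges. For instance
  ∂[v_0,v_1,v_5] = [v_1,v_5] − [v_0,v_5] + [v_0,v_1],
  ∂[v_4,v_6,v_9] = [v_6,v_9] − [v_4,v_9] + [v_4,v_6].
The 30×20 boundary matrix has rank 20 and Smith normal form diag(1,1,1,1,1,1,1,1,1,1,1,1,1,1,1,1,1,1,1,2).

Reading off H_k = ker ∂_k / im ∂_{k+1}:

  H_1: rank ker ∂_1 − rank ∂_2 = (30 − 9) − 20 = 1, and ∂_2 has invariant factor 2 > 1, so H_1 = Z ⊕ Z/2.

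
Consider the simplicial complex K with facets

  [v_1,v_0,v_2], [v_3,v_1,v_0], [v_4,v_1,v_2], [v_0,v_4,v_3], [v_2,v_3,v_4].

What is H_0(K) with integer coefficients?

H_0 ≅ Z.

We work with the vertex ordering v_0 < v_1 < v_2 < v_3 < v_4. The simplices of K, each written with vertices in increasing order, are:

  0-simplices (5): [v_0], [v_1], [v_2], [v_3], [v_4]
  1-simplices (10): [v_0,v_1], [v_0,v_2], [v_0,v_3], [v_0,v_4], [v_1,v_2], [v_1,v_3], [v_1,v_4], [v_2,v_3], [v_2,v_4], [v_3,v_4]
  2-simplices (5): [v_0,v_1,v_2], [v_0,v_1,v_3], [v_0,v_3,v_4], [v_1,v_2,v_4], [v_2,v_3,v_4]

Hence C_0 ≅ Z^5, C_1 ≅ Z^10, C_2 ≅ Z^5.

The boundary map ∂_1: C_1 → C_0 is given by ∂[p,q] = [q] − [p].
The 5×10 boundary matrix has rank 4 and Smith normal form diag(1,1,1,1).

The boundary map ∂_2: C_2 → C_1 sends each 2-simplex [p,q,r] to [q,r] − [p,r] + [p,q]. For instance
  ∂[v_1,v_2,v_4] = [v_2,v_4] − [v_1,v_4] + [v_1,v_2],
  ∂[v_0,v_1,v_3] = [v_1,v_3] − [v_0,v_3] + [v_0,v_1].
The 10×5 boundary matrix has rank 5 and Smith normal form diag(1,1,1,1,1).

From H_k ≅ ker(∂_k) / im(∂_{k+1}) we obtain:

  H_0: rank C_0 − rank ∂_1 = 5 − 4 = 1, and the invariant factors of ∂_1 are all 1, so H_0 = Z.

(K is a triangulation of the Möbius band.)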